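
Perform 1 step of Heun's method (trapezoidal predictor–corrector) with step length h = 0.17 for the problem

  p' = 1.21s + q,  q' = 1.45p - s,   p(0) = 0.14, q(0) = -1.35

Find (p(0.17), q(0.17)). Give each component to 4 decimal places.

Heun on (p,q): k1 = f(s_n, state_n); k2 = f(s_n + h, state_n + h·k1); state_{n+1} = state_n + (h/2)·(k1 + k2).
0.000000: (0.140000, -1.350000)
  k1 = (-1.350000, 0.203000)
  predictor → (-0.089500, -1.315490)
  k2 = (-1.109790, -0.299775)
  → (-0.069082, -1.358226)
(p(0.17), q(0.17)) ≈ (-0.0691, -1.3582)

-0.0691, -1.3582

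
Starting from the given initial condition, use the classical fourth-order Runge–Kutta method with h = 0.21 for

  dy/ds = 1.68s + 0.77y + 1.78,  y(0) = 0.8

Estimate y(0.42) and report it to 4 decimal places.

2.1536

RK4: k1 = f(s_n, y_n); k2 = f(s_n + h/2, y_n + (h/2)·k1); k3 = f(s_n + h/2, y_n + (h/2)·k2); k4 = f(s_n + h, y_n + h·k3); y_{n+1} = y_n + (h/6)·(k1 + 2k2 + 2k3 + k4).
s=0.000000, y=0.800000:
  k1 = f(0.000000, 0.800000) = 2.396000
  k2 = f(0.105000, 1.051580) = 2.766117
  k3 = f(0.105000, 1.090442) = 2.796041
  k4 = f(0.210000, 1.387169) = 3.200920
  y ← 0.800000 + (0.21/6)·(k1 + 2k2 + 2k3 + k4) = 1.385243
s=0.210000, y=1.385243:
  k1 = f(0.210000, 1.385243) = 3.199437
  k2 = f(0.315000, 1.721184) = 3.634512
  k3 = f(0.315000, 1.766867) = 3.669688
  k4 = f(0.420000, 2.155878) = 4.145626
  y ← 1.385243 + (0.21/6)·(k1 + 2k2 + 2k3 + k4) = 2.153614
y(0.42) ≈ 2.1536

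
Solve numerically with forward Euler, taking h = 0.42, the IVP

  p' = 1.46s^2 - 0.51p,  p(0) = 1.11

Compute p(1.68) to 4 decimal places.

Euler: p_{n+1} = p_n + h·f(s_n, p_n).
s=0.000000, p=1.110000: f=-0.566100 → p ← 1.110000 + 0.42·(-0.566100) = 0.872238
s=0.420000, p=0.872238: f=-0.187297 → p ← 0.872238 + 0.42·(-0.187297) = 0.793573
s=0.840000, p=0.793573: f=0.625454 → p ← 0.793573 + 0.42·0.625454 = 1.056264
s=1.260000, p=1.056264: f=1.779202 → p ← 1.056264 + 0.42·1.779202 = 1.803528
p(1.68) ≈ 1.8035

1.8035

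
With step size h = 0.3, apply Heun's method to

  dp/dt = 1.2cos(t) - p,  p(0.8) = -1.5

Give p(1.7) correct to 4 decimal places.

-0.4626

Heun: k1 = f(t_n, p_n); k2 = f(t_n + h, p_n + h·k1); p_{n+1} = p_n + (h/2)·(k1 + k2).
t=0.800000, p=-1.500000:
  k1 = f(0.800000, -1.500000) = 2.336048
  k2 = f(1.100000, -0.799186) = 1.343501
  p ← -1.500000 + (0.3/2)·(2.336048 + 1.343501) = -0.948068
t=1.100000, p=-0.948068:
  k1 = f(1.100000, -0.948068) = 1.492383
  k2 = f(1.400000, -0.500353) = 0.704313
  p ← -0.948068 + (0.3/2)·(1.492383 + 0.704313) = -0.618563
t=1.400000, p=-0.618563:
  k1 = f(1.400000, -0.618563) = 0.822524
  k2 = f(1.700000, -0.371806) = 0.217193
  p ← -0.618563 + (0.3/2)·(0.822524 + 0.217193) = -0.462606
p(1.7) ≈ -0.4626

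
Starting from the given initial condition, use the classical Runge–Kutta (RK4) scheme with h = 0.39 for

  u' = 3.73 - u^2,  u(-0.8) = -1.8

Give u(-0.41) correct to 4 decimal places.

-1.4090

RK4: k1 = f(x_n, u_n); k2 = f(x_n + h/2, u_n + (h/2)·k1); k3 = f(x_n + h/2, u_n + (h/2)·k2); k4 = f(x_n + h, u_n + h·k3); u_{n+1} = u_n + (h/6)·(k1 + 2k2 + 2k3 + k4).
x=-0.800000, u=-1.800000:
  k1 = f(-0.800000, -1.800000) = 0.490000
  k2 = f(-0.605000, -1.704450) = 0.824850
  k3 = f(-0.605000, -1.639154) = 1.043173
  k4 = f(-0.410000, -1.393162) = 1.789099
  u ← -1.800000 + (0.39/6)·(k1 + 2k2 + 2k3 + k4) = -1.409016
u(-0.41) ≈ -1.4090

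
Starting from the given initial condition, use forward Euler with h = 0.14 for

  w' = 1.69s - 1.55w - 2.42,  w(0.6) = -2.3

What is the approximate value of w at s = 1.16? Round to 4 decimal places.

-1.2591

Euler: w_{n+1} = w_n + h·f(s_n, w_n).
s=0.600000, w=-2.300000: f=2.159000 → w ← -2.300000 + 0.14·2.159000 = -1.997740
s=0.740000, w=-1.997740: f=1.927097 → w ← -1.997740 + 0.14·1.927097 = -1.727946
s=0.880000, w=-1.727946: f=1.745517 → w ← -1.727946 + 0.14·1.745517 = -1.483574
s=1.020000, w=-1.483574: f=1.603340 → w ← -1.483574 + 0.14·1.603340 = -1.259106
w(1.16) ≈ -1.2591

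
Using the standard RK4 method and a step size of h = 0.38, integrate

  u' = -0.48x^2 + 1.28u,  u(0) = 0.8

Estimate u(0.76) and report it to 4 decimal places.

RK4: k1 = f(x_n, u_n); k2 = f(x_n + h/2, u_n + (h/2)·k1); k3 = f(x_n + h/2, u_n + (h/2)·k2); k4 = f(x_n + h, u_n + h·k3); u_{n+1} = u_n + (h/6)·(k1 + 2k2 + 2k3 + k4).
x=0.000000, u=0.800000:
  k1 = f(0.000000, 0.800000) = 1.024000
  k2 = f(0.190000, 0.994560) = 1.255709
  k3 = f(0.190000, 1.038585) = 1.312060
  k4 = f(0.380000, 1.298583) = 1.592874
  u ← 0.800000 + (0.38/6)·(k1 + 2k2 + 2k3 + k4) = 1.290986
x=0.380000, u=1.290986:
  k1 = f(0.380000, 1.290986) = 1.583150
  k2 = f(0.570000, 1.591785) = 1.881532
  k3 = f(0.570000, 1.648477) = 1.954099
  k4 = f(0.760000, 2.033544) = 2.325688
  u ← 1.290986 + (0.38/6)·(k1 + 2k2 + 2k3 + k4) = 2.024393
u(0.76) ≈ 2.0244

2.0244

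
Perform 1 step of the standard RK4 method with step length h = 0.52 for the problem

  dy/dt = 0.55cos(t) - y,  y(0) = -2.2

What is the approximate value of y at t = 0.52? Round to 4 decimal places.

-1.0970

RK4: k1 = f(t_n, y_n); k2 = f(t_n + h/2, y_n + (h/2)·k1); k3 = f(t_n + h/2, y_n + (h/2)·k2); k4 = f(t_n + h, y_n + h·k3); y_{n+1} = y_n + (h/6)·(k1 + 2k2 + 2k3 + k4).
t=0.000000, y=-2.200000:
  k1 = f(0.000000, -2.200000) = 2.750000
  k2 = f(0.260000, -1.485000) = 2.016514
  k3 = f(0.260000, -1.675706) = 2.207221
  k4 = f(0.520000, -1.052245) = 1.529546
  y ← -2.200000 + (0.52/6)·(k1 + 2k2 + 2k3 + k4) = -1.096992
y(0.52) ≈ -1.0970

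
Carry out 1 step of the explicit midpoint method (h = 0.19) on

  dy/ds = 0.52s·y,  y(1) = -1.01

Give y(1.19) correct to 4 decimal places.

-1.1247

Midpoint: k1 = f(s_n, y_n); k2 = f(s_n + h/2, y_n + (h/2)·k1); y_{n+1} = y_n + h·k2.
s=1.000000, y=-1.010000:
  k1 = f(1.000000, -1.010000) = -0.525200
  k2 = f(1.095000, -1.059894) = -0.603504
  y ← -1.010000 + 0.19·(-0.603504) = -1.124666
y(1.19) ≈ -1.1247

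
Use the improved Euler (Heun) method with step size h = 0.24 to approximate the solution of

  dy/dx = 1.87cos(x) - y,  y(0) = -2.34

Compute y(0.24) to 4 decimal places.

-1.4573

Heun: k1 = f(x_n, y_n); k2 = f(x_n + h, y_n + h·k1); y_{n+1} = y_n + (h/2)·(k1 + k2).
x=0.000000, y=-2.340000:
  k1 = f(0.000000, -2.340000) = 4.210000
  k2 = f(0.240000, -1.329600) = 3.146002
  y ← -2.340000 + (0.24/2)·(4.210000 + 3.146002) = -1.457280
y(0.24) ≈ -1.4573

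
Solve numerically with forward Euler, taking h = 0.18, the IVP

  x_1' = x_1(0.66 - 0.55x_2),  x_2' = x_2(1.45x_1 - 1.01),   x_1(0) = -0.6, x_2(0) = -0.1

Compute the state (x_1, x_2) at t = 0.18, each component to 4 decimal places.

-0.6772, -0.0662

Euler on (x_1,x_2): x_1_{n+1} = x_1_n + h·x_1', x_2_{n+1} = x_2_n + h·x_2'.
0.000000: (-0.600000, -0.100000); f=(-0.429000, 0.188000) → (-0.677220, -0.066160)
(x_1(0.18), x_2(0.18)) ≈ (-0.6772, -0.0662)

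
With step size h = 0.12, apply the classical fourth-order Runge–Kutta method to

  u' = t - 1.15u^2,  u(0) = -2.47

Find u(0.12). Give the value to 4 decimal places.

RK4: k1 = f(t_n, u_n); k2 = f(t_n + h/2, u_n + (h/2)·k1); k3 = f(t_n + h/2, u_n + (h/2)·k2); k4 = f(t_n + h, u_n + h·k3); u_{n+1} = u_n + (h/6)·(k1 + 2k2 + 2k3 + k4).
t=0.000000, u=-2.470000:
  k1 = f(0.000000, -2.470000) = -7.016035
  k2 = f(0.060000, -2.890962) = -9.551311
  k3 = f(0.060000, -3.043079) = -10.589377
  k4 = f(0.120000, -3.740725) = -15.971979
  u ← -2.470000 + (0.12/6)·(k1 + 2k2 + 2k3 + k4) = -3.735388
u(0.12) ≈ -3.7354

-3.7354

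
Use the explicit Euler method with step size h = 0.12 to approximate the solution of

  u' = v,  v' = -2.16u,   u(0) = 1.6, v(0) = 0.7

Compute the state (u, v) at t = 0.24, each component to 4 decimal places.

Euler on (u,v): u_{n+1} = u_n + h·u', v_{n+1} = v_n + h·v'.
0.000000: (1.600000, 0.700000); f=(0.700000, -3.456000) → (1.684000, 0.285280)
0.120000: (1.684000, 0.285280); f=(0.285280, -3.637440) → (1.718234, -0.151213)
(u(0.24), v(0.24)) ≈ (1.7182, -0.1512)

1.7182, -0.1512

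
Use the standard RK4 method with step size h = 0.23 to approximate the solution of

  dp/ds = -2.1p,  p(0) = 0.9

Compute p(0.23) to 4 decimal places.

RK4: k1 = f(s_n, p_n); k2 = f(s_n + h/2, p_n + (h/2)·k1); k3 = f(s_n + h/2, p_n + (h/2)·k2); k4 = f(s_n + h, p_n + h·k3); p_{n+1} = p_n + (h/6)·(k1 + 2k2 + 2k3 + k4).
s=0.000000, p=0.900000:
  k1 = f(0.000000, 0.900000) = -1.890000
  k2 = f(0.115000, 0.682650) = -1.433565
  k3 = f(0.115000, 0.735140) = -1.543794
  k4 = f(0.230000, 0.544927) = -1.144347
  p ← 0.900000 + (0.23/6)·(k1 + 2k2 + 2k3 + k4) = 0.555419
p(0.23) ≈ 0.5554

0.5554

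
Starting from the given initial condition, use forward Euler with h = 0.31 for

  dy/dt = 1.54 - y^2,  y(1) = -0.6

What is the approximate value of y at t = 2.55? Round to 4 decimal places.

1.1743

Euler: y_{n+1} = y_n + h·f(t_n, y_n).
t=1.000000, y=-0.600000: f=1.180000 → y ← -0.600000 + 0.31·1.180000 = -0.234200
t=1.310000, y=-0.234200: f=1.485150 → y ← -0.234200 + 0.31·1.485150 = 0.226197
t=1.620000, y=0.226197: f=1.488835 → y ← 0.226197 + 0.31·1.488835 = 0.687735
t=1.930000, y=0.687735: f=1.067020 → y ← 0.687735 + 0.31·1.067020 = 1.018512
t=2.240000, y=1.018512: f=0.502634 → y ← 1.018512 + 0.31·0.502634 = 1.174328
y(2.55) ≈ 1.1743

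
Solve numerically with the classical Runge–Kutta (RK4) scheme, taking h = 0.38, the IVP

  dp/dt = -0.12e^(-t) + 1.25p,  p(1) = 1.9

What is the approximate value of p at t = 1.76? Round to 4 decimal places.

RK4: k1 = f(t_n, p_n); k2 = f(t_n + h/2, p_n + (h/2)·k1); k3 = f(t_n + h/2, p_n + (h/2)·k2); k4 = f(t_n + h, p_n + h·k3); p_{n+1} = p_n + (h/6)·(k1 + 2k2 + 2k3 + k4).
t=1.000000, p=1.900000:
  k1 = f(1.000000, 1.900000) = 2.330854
  k2 = f(1.190000, 2.342862) = 2.892071
  k3 = f(1.190000, 2.449494) = 3.025360
  k4 = f(1.380000, 3.049637) = 3.781857
  p ← 1.900000 + (0.38/6)·(k1 + 2k2 + 2k3 + k4) = 3.036680
t=1.380000, p=3.036680:
  k1 = f(1.380000, 3.036680) = 3.765660
  k2 = f(1.570000, 3.752155) = 4.665229
  k3 = f(1.570000, 3.923073) = 4.878876
  k4 = f(1.760000, 4.890653) = 6.092670
  p ← 3.036680 + (0.38/6)·(k1 + 2k2 + 2k3 + k4) = 4.869961
p(1.76) ≈ 4.8700

4.8700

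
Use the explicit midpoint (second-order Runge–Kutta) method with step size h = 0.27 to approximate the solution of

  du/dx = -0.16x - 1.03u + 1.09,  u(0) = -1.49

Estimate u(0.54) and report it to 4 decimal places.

Midpoint: k1 = f(x_n, u_n); k2 = f(x_n + h/2, u_n + (h/2)·k1); u_{n+1} = u_n + h·k2.
x=0.000000, u=-1.490000:
  k1 = f(0.000000, -1.490000) = 2.624700
  k2 = f(0.135000, -1.135665) = 2.238135
  u ← -1.490000 + 0.27·2.238135 = -0.885703
x=0.270000, u=-0.885703:
  k1 = f(0.270000, -0.885703) = 1.959075
  k2 = f(0.405000, -0.621228) = 1.665065
  u ← -0.885703 + 0.27·1.665065 = -0.436136
u(0.54) ≈ -0.4361

-0.4361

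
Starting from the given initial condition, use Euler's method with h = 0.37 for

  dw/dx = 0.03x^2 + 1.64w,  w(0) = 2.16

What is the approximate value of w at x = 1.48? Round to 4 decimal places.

Euler: w_{n+1} = w_n + h·f(x_n, w_n).
x=0.000000, w=2.160000: f=3.542400 → w ← 2.160000 + 0.37·3.542400 = 3.470688
x=0.370000, w=3.470688: f=5.696035 → w ← 3.470688 + 0.37·5.696035 = 5.578221
x=0.740000, w=5.578221: f=9.164711 → w ← 5.578221 + 0.37·9.164711 = 8.969164
x=1.110000, w=8.969164: f=14.746392 → w ← 8.969164 + 0.37·14.746392 = 14.425329
w(1.48) ≈ 14.4253

14.4253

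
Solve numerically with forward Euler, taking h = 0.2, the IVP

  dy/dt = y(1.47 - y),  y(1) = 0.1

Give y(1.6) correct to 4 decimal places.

0.2039

Euler: y_{n+1} = y_n + h·f(t_n, y_n).
t=1.000000, y=0.100000: f=0.137000 → y ← 0.100000 + 0.2·0.137000 = 0.127400
t=1.200000, y=0.127400: f=0.171047 → y ← 0.127400 + 0.2·0.171047 = 0.161609
t=1.400000, y=0.161609: f=0.211448 → y ← 0.161609 + 0.2·0.211448 = 0.203899
y(1.6) ≈ 0.2039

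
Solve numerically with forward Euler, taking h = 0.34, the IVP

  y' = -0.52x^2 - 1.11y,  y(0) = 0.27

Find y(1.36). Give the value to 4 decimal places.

Euler: y_{n+1} = y_n + h·f(x_n, y_n).
x=0.000000, y=0.270000: f=-0.299700 → y ← 0.270000 + 0.34·(-0.299700) = 0.168102
x=0.340000, y=0.168102: f=-0.246705 → y ← 0.168102 + 0.34·(-0.246705) = 0.084222
x=0.680000, y=0.084222: f=-0.333935 → y ← 0.084222 + 0.34·(-0.333935) = -0.029316
x=1.020000, y=-0.029316: f=-0.508468 → y ← -0.029316 + 0.34·(-0.508468) = -0.202195
y(1.36) ≈ -0.2022

-0.2022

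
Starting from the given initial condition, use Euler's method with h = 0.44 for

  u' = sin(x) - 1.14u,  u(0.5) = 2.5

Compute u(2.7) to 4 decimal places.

Euler: u_{n+1} = u_n + h·f(x_n, u_n).
x=0.500000, u=2.500000: f=-2.370574 → u ← 2.500000 + 0.44·(-2.370574) = 1.456947
x=0.940000, u=1.456947: f=-0.853362 → u ← 1.456947 + 0.44·(-0.853362) = 1.081468
x=1.380000, u=1.081468: f=-0.251020 → u ← 1.081468 + 0.44·(-0.251020) = 0.971019
x=1.820000, u=0.971019: f=-0.137853 → u ← 0.971019 + 0.44·(-0.137853) = 0.910364
x=2.260000, u=0.910364: f=-0.266062 → u ← 0.910364 + 0.44·(-0.266062) = 0.793297
u(2.7) ≈ 0.7933

0.7933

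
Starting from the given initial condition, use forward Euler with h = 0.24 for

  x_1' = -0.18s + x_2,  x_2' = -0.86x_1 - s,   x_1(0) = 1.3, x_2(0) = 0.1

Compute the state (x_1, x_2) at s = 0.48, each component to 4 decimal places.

1.2732, -0.4992

Euler on (x_1,x_2): x_1_{n+1} = x_1_n + h·x_1', x_2_{n+1} = x_2_n + h·x_2'.
0.000000: (1.300000, 0.100000); f=(0.100000, -1.118000) → (1.324000, -0.168320)
0.240000: (1.324000, -0.168320); f=(-0.211520, -1.378640) → (1.273235, -0.499194)
(x_1(0.48), x_2(0.48)) ≈ (1.2732, -0.4992)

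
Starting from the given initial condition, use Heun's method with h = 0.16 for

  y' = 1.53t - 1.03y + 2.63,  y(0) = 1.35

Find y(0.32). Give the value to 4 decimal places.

Heun: k1 = f(t_n, y_n); k2 = f(t_n + h, y_n + h·k1); y_{n+1} = y_n + (h/2)·(k1 + k2).
t=0.000000, y=1.350000:
  k1 = f(0.000000, 1.350000) = 1.239500
  k2 = f(0.160000, 1.548320) = 1.280030
  y ← 1.350000 + (0.16/2)·(1.239500 + 1.280030) = 1.551562
t=0.160000, y=1.551562:
  k1 = f(0.160000, 1.551562) = 1.276691
  k2 = f(0.320000, 1.755833) = 1.311092
  y ← 1.551562 + (0.16/2)·(1.276691 + 1.311092) = 1.758585
y(0.32) ≈ 1.7586

1.7586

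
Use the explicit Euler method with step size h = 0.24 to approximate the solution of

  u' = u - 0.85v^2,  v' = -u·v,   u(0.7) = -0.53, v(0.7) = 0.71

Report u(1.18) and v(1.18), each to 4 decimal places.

-1.0731, 0.9463

Euler on (u,v): u_{n+1} = u_n + h·u', v_{n+1} = v_n + h·v'.
0.700000: (-0.530000, 0.710000); f=(-0.958485, 0.376300) → (-0.760036, 0.800312)
0.940000: (-0.760036, 0.800312); f=(-1.304461, 0.608266) → (-1.073107, 0.946296)
(u(1.18), v(1.18)) ≈ (-1.0731, 0.9463)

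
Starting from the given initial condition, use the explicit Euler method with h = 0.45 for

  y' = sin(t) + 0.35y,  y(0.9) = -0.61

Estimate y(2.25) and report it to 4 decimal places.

Euler: y_{n+1} = y_n + h·f(t_n, y_n).
t=0.900000, y=-0.610000: f=0.569827 → y ← -0.610000 + 0.45·0.569827 = -0.353578
t=1.350000, y=-0.353578: f=0.851971 → y ← -0.353578 + 0.45·0.851971 = 0.029809
t=1.800000, y=0.029809: f=0.984281 → y ← 0.029809 + 0.45·0.984281 = 0.472735
y(2.25) ≈ 0.4727

0.4727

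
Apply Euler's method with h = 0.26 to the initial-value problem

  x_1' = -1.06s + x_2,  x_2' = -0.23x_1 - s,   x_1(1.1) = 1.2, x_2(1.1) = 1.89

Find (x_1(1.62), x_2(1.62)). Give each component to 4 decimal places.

1.4118, 1.0956

Euler on (x_1,x_2): x_1_{n+1} = x_1_n + h·x_1', x_2_{n+1} = x_2_n + h·x_2'.
1.100000: (1.200000, 1.890000); f=(0.724000, -1.376000) → (1.388240, 1.532240)
1.360000: (1.388240, 1.532240); f=(0.090640, -1.679295) → (1.411806, 1.095623)
(x_1(1.62), x_2(1.62)) ≈ (1.4118, 1.0956)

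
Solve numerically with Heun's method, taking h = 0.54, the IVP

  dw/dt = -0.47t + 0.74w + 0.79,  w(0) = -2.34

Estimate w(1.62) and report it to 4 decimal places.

Heun: k1 = f(t_n, w_n); k2 = f(t_n + h, w_n + h·k1); w_{n+1} = w_n + (h/2)·(k1 + k2).
t=0.000000, w=-2.340000:
  k1 = f(0.000000, -2.340000) = -0.941600
  k2 = f(0.540000, -2.848464) = -1.571663
  w ← -2.340000 + (0.54/2)·(-0.941600 + (-1.571663)) = -3.018581
t=0.540000, w=-3.018581:
  k1 = f(0.540000, -3.018581) = -1.697550
  k2 = f(1.080000, -3.935258) = -2.629691
  w ← -3.018581 + (0.54/2)·(-1.697550 + (-2.629691)) = -4.186936
t=1.080000, w=-4.186936:
  k1 = f(1.080000, -4.186936) = -2.815933
  k2 = f(1.620000, -5.707540) = -4.194980
  w ← -4.186936 + (0.54/2)·(-2.815933 + (-4.194980)) = -6.079883
w(1.62) ≈ -6.0799

-6.0799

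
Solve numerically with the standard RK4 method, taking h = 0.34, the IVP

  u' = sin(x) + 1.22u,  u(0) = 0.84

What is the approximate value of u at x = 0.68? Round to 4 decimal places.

RK4: k1 = f(x_n, u_n); k2 = f(x_n + h/2, u_n + (h/2)·k1); k3 = f(x_n + h/2, u_n + (h/2)·k2); k4 = f(x_n + h, u_n + h·k3); u_{n+1} = u_n + (h/6)·(k1 + 2k2 + 2k3 + k4).
x=0.000000, u=0.840000:
  k1 = f(0.000000, 0.840000) = 1.024800
  k2 = f(0.170000, 1.014216) = 1.406526
  k3 = f(0.170000, 1.079109) = 1.485696
  k4 = f(0.340000, 1.345137) = 1.974554
  u ← 0.840000 + (0.34/6)·(k1 + 2k2 + 2k3 + k4) = 1.337749
x=0.340000, u=1.337749:
  k1 = f(0.340000, 1.337749) = 1.965540
  k2 = f(0.510000, 1.671890) = 2.527883
  k3 = f(0.510000, 1.767489) = 2.644513
  k4 = f(0.680000, 2.236883) = 3.357790
  u ← 1.337749 + (0.34/6)·(k1 + 2k2 + 2k3 + k4) = 2.225609
u(0.68) ≈ 2.2256

2.2256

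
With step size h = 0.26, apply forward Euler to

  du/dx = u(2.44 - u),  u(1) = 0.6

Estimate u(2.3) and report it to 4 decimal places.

Euler: u_{n+1} = u_n + h·f(x_n, u_n).
x=1.000000, u=0.600000: f=1.104000 → u ← 0.600000 + 0.26·1.104000 = 0.887040
x=1.260000, u=0.887040: f=1.377538 → u ← 0.887040 + 0.26·1.377538 = 1.245200
x=1.520000, u=1.245200: f=1.487765 → u ← 1.245200 + 0.26·1.487765 = 1.632019
x=1.780000, u=1.632019: f=1.318641 → u ← 1.632019 + 0.26·1.318641 = 1.974865
x=2.040000, u=1.974865: f=0.918578 → u ← 1.974865 + 0.26·0.918578 = 2.213696
u(2.3) ≈ 2.2137

2.2137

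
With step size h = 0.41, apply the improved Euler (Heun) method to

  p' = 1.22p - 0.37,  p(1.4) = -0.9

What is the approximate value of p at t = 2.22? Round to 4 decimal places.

Heun: k1 = f(t_n, p_n); k2 = f(t_n + h, p_n + h·k1); p_{n+1} = p_n + (h/2)·(k1 + k2).
t=1.400000, p=-0.900000:
  k1 = f(1.400000, -0.900000) = -1.468000
  k2 = f(1.810000, -1.501880) = -2.202294
  p ← -0.900000 + (0.41/2)·(-1.468000 + (-2.202294)) = -1.652410
t=1.810000, p=-1.652410:
  k1 = f(1.810000, -1.652410) = -2.385940
  k2 = f(2.220000, -2.630646) = -3.579388
  p ← -1.652410 + (0.41/2)·(-2.385940 + (-3.579388)) = -2.875302
p(2.22) ≈ -2.8753

-2.8753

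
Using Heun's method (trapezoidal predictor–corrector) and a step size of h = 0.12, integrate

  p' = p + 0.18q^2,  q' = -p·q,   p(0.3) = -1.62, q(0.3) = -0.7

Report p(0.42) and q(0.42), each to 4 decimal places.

Heun on (p,q): k1 = f(s_n, state_n); k2 = f(s_n + h, state_n + h·k1); state_{n+1} = state_n + (h/2)·(k1 + k2).
0.300000: (-1.620000, -0.700000)
  k1 = (-1.531800, -1.134000)
  predictor → (-1.803816, -0.836080)
  k2 = (-1.677991, -1.508134)
  → (-1.812587, -0.858528)
(p(0.42), q(0.42)) ≈ (-1.8126, -0.8585)

-1.8126, -0.8585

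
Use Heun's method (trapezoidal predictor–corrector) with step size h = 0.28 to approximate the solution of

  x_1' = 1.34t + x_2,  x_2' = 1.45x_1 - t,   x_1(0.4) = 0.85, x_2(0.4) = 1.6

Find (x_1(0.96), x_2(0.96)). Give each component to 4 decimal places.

2.4377, 2.4689

Heun on (x_1,x_2): k1 = f(t_n, state_n); k2 = f(t_n + h, state_n + h·k1); state_{n+1} = state_n + (h/2)·(k1 + k2).
0.400000: (0.850000, 1.600000)
  k1 = (2.136000, 0.832500)
  predictor → (1.448080, 1.833100)
  k2 = (2.744300, 1.419716)
  → (1.533242, 1.915310)
0.680000: (1.533242, 1.915310)
  k1 = (2.826510, 1.543201)
  predictor → (2.324665, 2.347406)
  k2 = (3.633806, 2.410764)
  → (2.437686, 2.468865)
(x_1(0.96), x_2(0.96)) ≈ (2.4377, 2.4689)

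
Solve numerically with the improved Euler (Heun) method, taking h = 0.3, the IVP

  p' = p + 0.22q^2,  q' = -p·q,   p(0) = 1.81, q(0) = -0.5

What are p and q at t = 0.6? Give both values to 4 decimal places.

3.2947, -0.1432

Heun on (p,q): k1 = f(t_n, state_n); k2 = f(t_n + h, state_n + h·k1); state_{n+1} = state_n + (h/2)·(k1 + k2).
0.000000: (1.810000, -0.500000)
  k1 = (1.865000, 0.905000)
  predictor → (2.369500, -0.228500)
  k2 = (2.380987, 0.541431)
  → (2.446898, -0.283035)
0.300000: (2.446898, -0.283035)
  k1 = (2.464522, 0.692559)
  predictor → (3.186255, -0.075268)
  k2 = (3.187501, 0.239822)
  → (3.294701, -0.143178)
(p(0.6), q(0.6)) ≈ (3.2947, -0.1432)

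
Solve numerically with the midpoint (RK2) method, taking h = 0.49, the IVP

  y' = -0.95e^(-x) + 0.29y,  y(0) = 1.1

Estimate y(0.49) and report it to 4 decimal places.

Midpoint: k1 = f(x_n, y_n); k2 = f(x_n + h/2, y_n + (h/2)·k1); y_{n+1} = y_n + h·k2.
x=0.000000, y=1.100000:
  k1 = f(0.000000, 1.100000) = -0.631000
  k2 = f(0.245000, 0.945405) = -0.469402
  y ← 1.100000 + 0.49·(-0.469402) = 0.869993
y(0.49) ≈ 0.8700

0.8700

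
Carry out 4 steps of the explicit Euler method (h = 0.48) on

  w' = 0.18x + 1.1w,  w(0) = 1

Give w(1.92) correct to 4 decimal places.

5.7992

Euler: w_{n+1} = w_n + h·f(x_n, w_n).
x=0.000000, w=1.000000: f=1.100000 → w ← 1.000000 + 0.48·1.100000 = 1.528000
x=0.480000, w=1.528000: f=1.767200 → w ← 1.528000 + 0.48·1.767200 = 2.376256
x=0.960000, w=2.376256: f=2.786682 → w ← 2.376256 + 0.48·2.786682 = 3.713863
x=1.440000, w=3.713863: f=4.344449 → w ← 3.713863 + 0.48·4.344449 = 5.799199
w(1.92) ≈ 5.7992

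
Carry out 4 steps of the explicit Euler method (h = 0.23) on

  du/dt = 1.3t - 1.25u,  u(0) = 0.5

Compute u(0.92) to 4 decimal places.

0.4681

Euler: u_{n+1} = u_n + h·f(t_n, u_n).
t=0.000000, u=0.500000: f=-0.625000 → u ← 0.500000 + 0.23·(-0.625000) = 0.356250
t=0.230000, u=0.356250: f=-0.146312 → u ← 0.356250 + 0.23·(-0.146312) = 0.322598
t=0.460000, u=0.322598: f=0.194752 → u ← 0.322598 + 0.23·0.194752 = 0.367391
t=0.690000, u=0.367391: f=0.437761 → u ← 0.367391 + 0.23·0.437761 = 0.468076
u(0.92) ≈ 0.4681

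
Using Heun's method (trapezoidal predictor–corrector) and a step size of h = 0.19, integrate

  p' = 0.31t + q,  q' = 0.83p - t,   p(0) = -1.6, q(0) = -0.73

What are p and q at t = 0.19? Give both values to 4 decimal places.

Heun on (p,q): k1 = f(t_n, state_n); k2 = f(t_n + h, state_n + h·k1); state_{n+1} = state_n + (h/2)·(k1 + k2).
0.000000: (-1.600000, -0.730000)
  k1 = (-0.730000, -1.328000)
  predictor → (-1.738700, -0.982320)
  k2 = (-0.923420, -1.633121)
  → (-1.757075, -1.011306)
(p(0.19), q(0.19)) ≈ (-1.7571, -1.0113)

-1.7571, -1.0113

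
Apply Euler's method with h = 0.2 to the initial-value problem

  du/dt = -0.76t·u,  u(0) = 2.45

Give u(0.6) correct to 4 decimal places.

2.2311

Euler: u_{n+1} = u_n + h·f(t_n, u_n).
t=0.000000, u=2.450000: f=0.000000 → u ← 2.450000 + 0.2·0.000000 = 2.450000
t=0.200000, u=2.450000: f=-0.372400 → u ← 2.450000 + 0.2·(-0.372400) = 2.375520
t=0.400000, u=2.375520: f=-0.722158 → u ← 2.375520 + 0.2·(-0.722158) = 2.231088
u(0.6) ≈ 2.2311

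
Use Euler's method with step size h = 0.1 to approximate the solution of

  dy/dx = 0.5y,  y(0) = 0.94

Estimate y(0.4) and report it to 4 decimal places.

1.1426

Euler: y_{n+1} = y_n + h·f(x_n, y_n).
x=0.000000, y=0.940000: f=0.470000 → y ← 0.940000 + 0.1·0.470000 = 0.987000
x=0.100000, y=0.987000: f=0.493500 → y ← 0.987000 + 0.1·0.493500 = 1.036350
x=0.200000, y=1.036350: f=0.518175 → y ← 1.036350 + 0.1·0.518175 = 1.088168
x=0.300000, y=1.088168: f=0.544084 → y ← 1.088168 + 0.1·0.544084 = 1.142576
y(0.4) ≈ 1.1426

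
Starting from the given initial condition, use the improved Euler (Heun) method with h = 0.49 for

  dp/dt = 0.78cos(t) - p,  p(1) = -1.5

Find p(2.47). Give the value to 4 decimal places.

Heun: k1 = f(t_n, p_n); k2 = f(t_n + h, p_n + h·k1); p_{n+1} = p_n + (h/2)·(k1 + k2).
t=1.000000, p=-1.500000:
  k1 = f(1.000000, -1.500000) = 1.921436
  k2 = f(1.490000, -0.558496) = 0.621449
  p ← -1.500000 + (0.49/2)·(1.921436 + 0.621449) = -0.876993
t=1.490000, p=-0.876993:
  k1 = f(1.490000, -0.876993) = 0.939946
  k2 = f(1.980000, -0.416420) = 0.106074
  p ← -0.876993 + (0.49/2)·(0.939946 + 0.106074) = -0.620718
t=1.980000, p=-0.620718:
  k1 = f(1.980000, -0.620718) = 0.310373
  k2 = f(2.470000, -0.468636) = -0.141973
  p ← -0.620718 + (0.49/2)·(0.310373 + (-0.141973)) = -0.579460
p(2.47) ≈ -0.5795

-0.5795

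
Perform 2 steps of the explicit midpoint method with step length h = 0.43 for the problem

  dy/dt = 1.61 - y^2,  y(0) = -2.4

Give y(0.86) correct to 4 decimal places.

Midpoint: k1 = f(t_n, y_n); k2 = f(t_n + h/2, y_n + (h/2)·k1); y_{n+1} = y_n + h·k2.
t=0.000000, y=-2.400000:
  k1 = f(0.000000, -2.400000) = -4.150000
  k2 = f(0.215000, -3.292250) = -9.228910
  y ← -2.400000 + 0.43·(-9.228910) = -6.368431
t=0.430000, y=-6.368431:
  k1 = f(0.430000, -6.368431) = -38.946918
  k2 = f(0.645000, -14.742019) = -215.717113
  y ← -6.368431 + 0.43·(-215.717113) = -99.126790
y(0.86) ≈ -99.1268

-99.1268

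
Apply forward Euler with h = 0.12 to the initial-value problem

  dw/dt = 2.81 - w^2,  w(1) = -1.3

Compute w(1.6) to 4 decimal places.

Euler: w_{n+1} = w_n + h·f(t_n, w_n).
t=1.000000, w=-1.300000: f=1.120000 → w ← -1.300000 + 0.12·1.120000 = -1.165600
t=1.120000, w=-1.165600: f=1.451377 → w ← -1.165600 + 0.12·1.451377 = -0.991435
t=1.240000, w=-0.991435: f=1.827057 → w ← -0.991435 + 0.12·1.827057 = -0.772188
t=1.360000, w=-0.772188: f=2.213726 → w ← -0.772188 + 0.12·2.213726 = -0.506541
t=1.480000, w=-0.506541: f=2.553416 → w ← -0.506541 + 0.12·2.553416 = -0.200131
w(1.6) ≈ -0.2001

-0.2001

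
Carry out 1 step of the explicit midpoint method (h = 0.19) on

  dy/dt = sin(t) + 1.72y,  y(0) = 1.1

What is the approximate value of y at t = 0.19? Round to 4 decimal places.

Midpoint: k1 = f(t_n, y_n); k2 = f(t_n + h/2, y_n + (h/2)·k1); y_{n+1} = y_n + h·k2.
t=0.000000, y=1.100000:
  k1 = f(0.000000, 1.100000) = 1.892000
  k2 = f(0.095000, 1.279740) = 2.296010
  y ← 1.100000 + 0.19·2.296010 = 1.536242
y(0.19) ≈ 1.5362

1.5362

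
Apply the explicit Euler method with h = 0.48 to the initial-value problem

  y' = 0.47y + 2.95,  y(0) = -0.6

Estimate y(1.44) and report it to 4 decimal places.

4.1738

Euler: y_{n+1} = y_n + h·f(t_n, y_n).
t=0.000000, y=-0.600000: f=2.668000 → y ← -0.600000 + 0.48·2.668000 = 0.680640
t=0.480000, y=0.680640: f=3.269901 → y ← 0.680640 + 0.48·3.269901 = 2.250192
t=0.960000, y=2.250192: f=4.007590 → y ← 2.250192 + 0.48·4.007590 = 4.173836
y(1.44) ≈ 4.1738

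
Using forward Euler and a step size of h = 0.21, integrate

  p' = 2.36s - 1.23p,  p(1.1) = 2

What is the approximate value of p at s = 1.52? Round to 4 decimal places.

2.1538

Euler: p_{n+1} = p_n + h·f(s_n, p_n).
s=1.100000, p=2.000000: f=0.136000 → p ← 2.000000 + 0.21·0.136000 = 2.028560
s=1.310000, p=2.028560: f=0.596471 → p ← 2.028560 + 0.21·0.596471 = 2.153819
p(1.52) ≈ 2.1538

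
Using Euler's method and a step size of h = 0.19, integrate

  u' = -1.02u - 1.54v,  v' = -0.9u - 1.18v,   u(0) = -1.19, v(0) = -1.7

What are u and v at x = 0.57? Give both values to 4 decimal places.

0.1929, -0.6021

Euler on (u,v): u_{n+1} = u_n + h·u', v_{n+1} = v_n + h·v'.
0.000000: (-1.190000, -1.700000); f=(3.831800, 3.077000) → (-0.461958, -1.115370)
0.190000: (-0.461958, -1.115370); f=(2.188867, 1.731899) → (-0.046073, -0.786309)
0.380000: (-0.046073, -0.786309); f=(1.257911, 0.969311) → (0.192930, -0.602140)
(u(0.57), v(0.57)) ≈ (0.1929, -0.6021)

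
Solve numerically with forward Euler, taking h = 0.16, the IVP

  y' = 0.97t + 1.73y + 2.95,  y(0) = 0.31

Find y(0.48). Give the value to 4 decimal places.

Euler: y_{n+1} = y_n + h·f(t_n, y_n).
t=0.000000, y=0.310000: f=3.486300 → y ← 0.310000 + 0.16·3.486300 = 0.867808
t=0.160000, y=0.867808: f=4.606508 → y ← 0.867808 + 0.16·4.606508 = 1.604849
t=0.320000, y=1.604849: f=6.036789 → y ← 1.604849 + 0.16·6.036789 = 2.570736
y(0.48) ≈ 2.5707

2.5707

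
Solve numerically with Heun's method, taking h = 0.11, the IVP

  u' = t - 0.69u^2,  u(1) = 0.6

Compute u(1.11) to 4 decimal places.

Heun: k1 = f(t_n, u_n); k2 = f(t_n + h, u_n + h·k1); u_{n+1} = u_n + (h/2)·(k1 + k2).
t=1.000000, u=0.600000:
  k1 = f(1.000000, 0.600000) = 0.751600
  k2 = f(1.110000, 0.682676) = 0.788428
  u ← 0.600000 + (0.11/2)·(0.751600 + 0.788428) = 0.684702
u(1.11) ≈ 0.6847

0.6847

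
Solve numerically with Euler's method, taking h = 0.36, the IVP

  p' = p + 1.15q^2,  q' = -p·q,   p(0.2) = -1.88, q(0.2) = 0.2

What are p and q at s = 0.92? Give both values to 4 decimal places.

Euler on (p,q): p_{n+1} = p_n + h·p', q_{n+1} = q_n + h·q'.
0.200000: (-1.880000, 0.200000); f=(-1.834000, 0.376000) → (-2.540240, 0.335360)
0.560000: (-2.540240, 0.335360); f=(-2.410904, 0.851895) → (-3.408165, 0.642042)
(p(0.92), q(0.92)) ≈ (-3.4082, 0.6420)

-3.4082, 0.6420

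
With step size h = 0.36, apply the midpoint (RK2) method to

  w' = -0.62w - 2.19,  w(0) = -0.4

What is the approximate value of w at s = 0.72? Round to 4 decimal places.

-1.5190

Midpoint: k1 = f(s_n, w_n); k2 = f(s_n + h/2, w_n + (h/2)·k1); w_{n+1} = w_n + h·k2.
s=0.000000, w=-0.400000:
  k1 = f(0.000000, -0.400000) = -1.942000
  k2 = f(0.180000, -0.749560) = -1.725273
  w ← -0.400000 + 0.36·(-1.725273) = -1.021098
s=0.360000, w=-1.021098:
  k1 = f(0.360000, -1.021098) = -1.556919
  k2 = f(0.540000, -1.301344) = -1.383167
  w ← -1.021098 + 0.36·(-1.383167) = -1.519038
w(0.72) ≈ -1.5190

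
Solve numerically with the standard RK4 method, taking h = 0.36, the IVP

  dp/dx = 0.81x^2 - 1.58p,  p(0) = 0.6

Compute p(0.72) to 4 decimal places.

0.2704

RK4: k1 = f(x_n, p_n); k2 = f(x_n + h/2, p_n + (h/2)·k1); k3 = f(x_n + h/2, p_n + (h/2)·k2); k4 = f(x_n + h, p_n + h·k3); p_{n+1} = p_n + (h/6)·(k1 + 2k2 + 2k3 + k4).
x=0.000000, p=0.600000:
  k1 = f(0.000000, 0.600000) = -0.948000
  k2 = f(0.180000, 0.429360) = -0.652145
  k3 = f(0.180000, 0.482614) = -0.736286
  k4 = f(0.360000, 0.334937) = -0.424225
  p ← 0.600000 + (0.36/6)·(k1 + 2k2 + 2k3 + k4) = 0.351055
x=0.360000, p=0.351055:
  k1 = f(0.360000, 0.351055) = -0.449691
  k2 = f(0.540000, 0.270111) = -0.190579
  k3 = f(0.540000, 0.316751) = -0.264270
  k4 = f(0.720000, 0.255918) = 0.015554
  p ← 0.351055 + (0.36/6)·(k1 + 2k2 + 2k3 + k4) = 0.270425
p(0.72) ≈ 0.2704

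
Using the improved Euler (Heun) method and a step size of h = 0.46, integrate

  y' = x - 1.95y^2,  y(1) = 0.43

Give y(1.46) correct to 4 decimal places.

Heun: k1 = f(x_n, y_n); k2 = f(x_n + h, y_n + h·k1); y_{n+1} = y_n + (h/2)·(k1 + k2).
x=1.000000, y=0.430000:
  k1 = f(1.000000, 0.430000) = 0.639445
  k2 = f(1.460000, 0.724145) = 0.437448
  y ← 0.430000 + (0.46/2)·(0.639445 + 0.437448) = 0.677685
y(1.46) ≈ 0.6777

0.6777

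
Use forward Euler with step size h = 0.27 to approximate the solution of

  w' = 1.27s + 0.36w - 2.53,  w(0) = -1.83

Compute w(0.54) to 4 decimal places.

Euler: w_{n+1} = w_n + h·f(s_n, w_n).
s=0.000000, w=-1.830000: f=-3.188800 → w ← -1.830000 + 0.27·(-3.188800) = -2.690976
s=0.270000, w=-2.690976: f=-3.155851 → w ← -2.690976 + 0.27·(-3.155851) = -3.543056
w(0.54) ≈ -3.5431

-3.5431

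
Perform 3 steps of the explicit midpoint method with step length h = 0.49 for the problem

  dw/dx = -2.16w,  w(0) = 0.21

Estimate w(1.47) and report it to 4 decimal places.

0.0265

Midpoint: k1 = f(x_n, w_n); k2 = f(x_n + h/2, w_n + (h/2)·k1); w_{n+1} = w_n + h·k2.
x=0.000000, w=0.210000:
  k1 = f(0.000000, 0.210000) = -0.453600
  k2 = f(0.245000, 0.098868) = -0.213555
  w ← 0.210000 + 0.49·(-0.213555) = 0.105358
x=0.490000, w=0.105358:
  k1 = f(0.490000, 0.105358) = -0.227574
  k2 = f(0.735000, 0.049603) = -0.107142
  w ← 0.105358 + 0.49·(-0.107142) = 0.052859
x=0.980000, w=0.052859:
  k1 = f(0.980000, 0.052859) = -0.114175
  k2 = f(1.225000, 0.024886) = -0.053754
  w ← 0.052859 + 0.49·(-0.053754) = 0.026519
w(1.47) ≈ 0.0265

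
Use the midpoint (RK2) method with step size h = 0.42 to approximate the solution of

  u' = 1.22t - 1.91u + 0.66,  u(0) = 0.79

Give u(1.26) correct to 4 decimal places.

0.9252

Midpoint: k1 = f(t_n, u_n); k2 = f(t_n + h/2, u_n + (h/2)·k1); u_{n+1} = u_n + h·k2.
t=0.000000, u=0.790000:
  k1 = f(0.000000, 0.790000) = -0.848900
  k2 = f(0.210000, 0.611731) = -0.252206
  u ← 0.790000 + 0.42·(-0.252206) = 0.684073
t=0.420000, u=0.684073:
  k1 = f(0.420000, 0.684073) = -0.134180
  k2 = f(0.630000, 0.655896) = 0.175839
  u ← 0.684073 + 0.42·0.175839 = 0.757926
t=0.840000, u=0.757926:
  k1 = f(0.840000, 0.757926) = 0.237161
  k2 = f(1.050000, 0.807730) = 0.398236
  u ← 0.757926 + 0.42·0.398236 = 0.925185
u(1.26) ≈ 0.9252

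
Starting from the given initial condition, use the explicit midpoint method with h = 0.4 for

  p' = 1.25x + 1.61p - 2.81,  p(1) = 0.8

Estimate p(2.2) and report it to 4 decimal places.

Midpoint: k1 = f(x_n, p_n); k2 = f(x_n + h/2, p_n + (h/2)·k1); p_{n+1} = p_n + h·k2.
x=1.000000, p=0.800000:
  k1 = f(1.000000, 0.800000) = -0.272000
  k2 = f(1.200000, 0.745600) = -0.109584
  p ← 0.800000 + 0.4·(-0.109584) = 0.756166
x=1.400000, p=0.756166:
  k1 = f(1.400000, 0.756166) = 0.157428
  k2 = f(1.600000, 0.787652) = 0.458120
  p ← 0.756166 + 0.4·0.458120 = 0.939414
x=1.800000, p=0.939414:
  k1 = f(1.800000, 0.939414) = 0.952457
  k2 = f(2.000000, 1.129906) = 1.509148
  p ← 0.939414 + 0.4·1.509148 = 1.543074
p(2.2) ≈ 1.5431

1.5431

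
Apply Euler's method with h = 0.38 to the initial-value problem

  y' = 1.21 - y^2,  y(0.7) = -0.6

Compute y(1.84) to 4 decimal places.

Euler: y_{n+1} = y_n + h·f(x_n, y_n).
x=0.700000, y=-0.600000: f=0.850000 → y ← -0.600000 + 0.38·0.850000 = -0.277000
x=1.080000, y=-0.277000: f=1.133271 → y ← -0.277000 + 0.38·1.133271 = 0.153643
x=1.460000, y=0.153643: f=1.186394 → y ← 0.153643 + 0.38·1.186394 = 0.604473
y(1.84) ≈ 0.6045

0.6045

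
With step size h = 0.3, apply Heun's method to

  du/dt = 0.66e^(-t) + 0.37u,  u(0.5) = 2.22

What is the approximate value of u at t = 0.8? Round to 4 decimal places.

2.5913

Heun: k1 = f(t_n, u_n); k2 = f(t_n + h, u_n + h·k1); u_{n+1} = u_n + (h/2)·(k1 + k2).
t=0.500000, u=2.220000:
  k1 = f(0.500000, 2.220000) = 1.221710
  k2 = f(0.800000, 2.586513) = 1.253567
  u ← 2.220000 + (0.3/2)·(1.221710 + 1.253567) = 2.591292
u(0.8) ≈ 2.5913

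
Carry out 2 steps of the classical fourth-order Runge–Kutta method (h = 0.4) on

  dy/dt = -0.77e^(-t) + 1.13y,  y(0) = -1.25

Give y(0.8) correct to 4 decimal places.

RK4: k1 = f(t_n, y_n); k2 = f(t_n + h/2, y_n + (h/2)·k1); k3 = f(t_n + h/2, y_n + (h/2)·k2); k4 = f(t_n + h, y_n + h·k3); y_{n+1} = y_n + (h/6)·(k1 + 2k2 + 2k3 + k4).
t=0.000000, y=-1.250000:
  k1 = f(0.000000, -1.250000) = -2.182500
  k2 = f(0.200000, -1.686500) = -2.536168
  k3 = f(0.200000, -1.757234) = -2.616097
  k4 = f(0.400000, -2.296439) = -3.111122
  y ← -1.250000 + (0.4/6)·(k1 + 2k2 + 2k3 + k4) = -2.289877
t=0.400000, y=-2.289877:
  k1 = f(0.400000, -2.289877) = -3.103707
  k2 = f(0.600000, -2.910618) = -3.711583
  k3 = f(0.600000, -3.032193) = -3.848963
  k4 = f(0.800000, -3.829462) = -4.673275
  y ← -2.289877 + (0.4/6)·(k1 + 2k2 + 2k3 + k4) = -3.816415
y(0.8) ≈ -3.8164

-3.8164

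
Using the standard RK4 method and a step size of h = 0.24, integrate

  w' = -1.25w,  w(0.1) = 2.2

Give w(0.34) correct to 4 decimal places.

1.6298

RK4: k1 = f(t_n, w_n); k2 = f(t_n + h/2, w_n + (h/2)·k1); k3 = f(t_n + h/2, w_n + (h/2)·k2); k4 = f(t_n + h, w_n + h·k3); w_{n+1} = w_n + (h/6)·(k1 + 2k2 + 2k3 + k4).
t=0.100000, w=2.200000:
  k1 = f(0.100000, 2.200000) = -2.750000
  k2 = f(0.220000, 1.870000) = -2.337500
  k3 = f(0.220000, 1.919500) = -2.399375
  k4 = f(0.340000, 1.624150) = -2.030188
  w ← 2.200000 + (0.24/6)·(k1 + 2k2 + 2k3 + k4) = 1.629843
w(0.34) ≈ 1.6298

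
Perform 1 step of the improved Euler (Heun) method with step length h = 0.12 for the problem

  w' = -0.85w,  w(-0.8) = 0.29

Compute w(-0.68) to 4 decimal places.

0.2619

Heun: k1 = f(t_n, w_n); k2 = f(t_n + h, w_n + h·k1); w_{n+1} = w_n + (h/2)·(k1 + k2).
t=-0.800000, w=0.290000:
  k1 = f(-0.800000, 0.290000) = -0.246500
  k2 = f(-0.680000, 0.260420) = -0.221357
  w ← 0.290000 + (0.12/2)·(-0.246500 + (-0.221357)) = 0.261929
w(-0.68) ≈ 0.2619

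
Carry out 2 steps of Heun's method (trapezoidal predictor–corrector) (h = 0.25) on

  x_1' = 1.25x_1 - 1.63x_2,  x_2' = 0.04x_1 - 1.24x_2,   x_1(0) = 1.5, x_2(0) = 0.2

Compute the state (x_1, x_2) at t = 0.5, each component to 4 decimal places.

Heun on (x_1,x_2): k1 = f(t_n, state_n); k2 = f(t_n + h, state_n + h·k1); state_{n+1} = state_n + (h/2)·(k1 + k2).
0.000000: (1.500000, 0.200000)
  k1 = (1.549000, -0.188000)
  predictor → (1.887250, 0.153000)
  k2 = (2.109672, -0.114230)
  → (1.957334, 0.162221)
0.250000: (1.957334, 0.162221)
  k1 = (2.182247, -0.122861)
  predictor → (2.502896, 0.131506)
  k2 = (2.914265, -0.062952)
  → (2.594398, 0.138995)
(x_1(0.5), x_2(0.5)) ≈ (2.5944, 0.1390)

2.5944, 0.1390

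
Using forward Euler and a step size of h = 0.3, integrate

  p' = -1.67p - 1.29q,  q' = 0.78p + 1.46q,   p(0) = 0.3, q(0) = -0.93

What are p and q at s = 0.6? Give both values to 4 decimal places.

0.7447, -1.7029

Euler on (p,q): p_{n+1} = p_n + h·p', q_{n+1} = q_n + h·q'.
0.000000: (0.300000, -0.930000); f=(0.698700, -1.123800) → (0.509610, -1.267140)
0.300000: (0.509610, -1.267140); f=(0.783562, -1.452529) → (0.744679, -1.702899)
(p(0.6), q(0.6)) ≈ (0.7447, -1.7029)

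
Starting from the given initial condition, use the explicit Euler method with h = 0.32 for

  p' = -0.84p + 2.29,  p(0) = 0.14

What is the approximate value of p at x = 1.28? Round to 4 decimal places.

1.9869

Euler: p_{n+1} = p_n + h·f(x_n, p_n).
x=0.000000, p=0.140000: f=2.172400 → p ← 0.140000 + 0.32·2.172400 = 0.835168
x=0.320000, p=0.835168: f=1.588459 → p ← 0.835168 + 0.32·1.588459 = 1.343475
x=0.640000, p=1.343475: f=1.161481 → p ← 1.343475 + 0.32·1.161481 = 1.715149
x=0.960000, p=1.715149: f=0.849275 → p ← 1.715149 + 0.32·0.849275 = 1.986917
p(1.28) ≈ 1.9869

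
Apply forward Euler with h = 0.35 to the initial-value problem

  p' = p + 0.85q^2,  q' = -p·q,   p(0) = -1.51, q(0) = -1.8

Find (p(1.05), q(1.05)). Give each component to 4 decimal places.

Euler on (p,q): p_{n+1} = p_n + h·p', q_{n+1} = q_n + h·q'.
0.000000: (-1.510000, -1.800000); f=(1.244000, -2.718000) → (-1.074600, -2.751300)
0.350000: (-1.074600, -2.751300); f=(5.359604, -2.956547) → (0.801261, -3.786091)
0.700000: (0.801261, -3.786091); f=(12.985577, 3.033649) → (5.346213, -2.724314)
(p(1.05), q(1.05)) ≈ (5.3462, -2.7243)

5.3462, -2.7243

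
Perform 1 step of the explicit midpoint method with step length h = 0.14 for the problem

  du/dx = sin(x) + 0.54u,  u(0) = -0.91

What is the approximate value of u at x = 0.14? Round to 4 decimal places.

Midpoint: k1 = f(x_n, u_n); k2 = f(x_n + h/2, u_n + (h/2)·k1); u_{n+1} = u_n + h·k2.
x=0.000000, u=-0.910000:
  k1 = f(0.000000, -0.910000) = -0.491400
  k2 = f(0.070000, -0.944398) = -0.440032
  u ← -0.910000 + 0.14·(-0.440032) = -0.971604
u(0.14) ≈ -0.9716

-0.9716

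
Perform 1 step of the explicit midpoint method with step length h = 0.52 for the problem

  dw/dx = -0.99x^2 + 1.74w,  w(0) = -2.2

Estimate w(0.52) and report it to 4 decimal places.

-5.1259

Midpoint: k1 = f(x_n, w_n); k2 = f(x_n + h/2, w_n + (h/2)·k1); w_{n+1} = w_n + h·k2.
x=0.000000, w=-2.200000:
  k1 = f(0.000000, -2.200000) = -3.828000
  k2 = f(0.260000, -3.195280) = -5.626711
  w ← -2.200000 + 0.52·(-5.626711) = -5.125890
w(0.52) ≈ -5.1259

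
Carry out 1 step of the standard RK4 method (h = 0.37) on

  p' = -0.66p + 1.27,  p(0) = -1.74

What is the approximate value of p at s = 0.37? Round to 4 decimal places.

-0.9461

RK4: k1 = f(s_n, p_n); k2 = f(s_n + h/2, p_n + (h/2)·k1); k3 = f(s_n + h/2, p_n + (h/2)·k2); k4 = f(s_n + h, p_n + h·k3); p_{n+1} = p_n + (h/6)·(k1 + 2k2 + 2k3 + k4).
s=0.000000, p=-1.740000:
  k1 = f(0.000000, -1.740000) = 2.418400
  k2 = f(0.185000, -1.292596) = 2.123113
  k3 = f(0.185000, -1.347224) = 2.159168
  k4 = f(0.370000, -0.941108) = 1.891131
  p ← -1.740000 + (0.37/6)·(k1 + 2k2 + 2k3 + k4) = -0.946098
p(0.37) ≈ -0.9461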